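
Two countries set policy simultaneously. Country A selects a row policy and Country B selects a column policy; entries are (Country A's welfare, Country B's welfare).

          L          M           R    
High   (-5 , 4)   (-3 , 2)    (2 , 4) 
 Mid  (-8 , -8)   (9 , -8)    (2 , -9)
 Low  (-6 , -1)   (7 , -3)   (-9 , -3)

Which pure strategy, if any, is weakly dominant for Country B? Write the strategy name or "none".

L

L vs M: High: 4>2, Mid: -8=-8, Low: -1>-3.
L vs R: High: 4=4, Mid: -8>-9, Low: -1>-3.
L is at least as good as every other strategy against every opponent action, so it is weakly dominant.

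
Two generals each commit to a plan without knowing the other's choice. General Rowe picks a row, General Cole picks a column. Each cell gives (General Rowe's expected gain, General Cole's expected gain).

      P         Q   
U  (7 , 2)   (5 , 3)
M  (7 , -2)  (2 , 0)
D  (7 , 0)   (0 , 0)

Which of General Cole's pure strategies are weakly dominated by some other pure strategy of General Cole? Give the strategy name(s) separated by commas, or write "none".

P is weakly dominated by Q (U: 3>2, M: 0>-2, D: 0=0).
Q is not dominated — it holds its own against P at U (3>2).

P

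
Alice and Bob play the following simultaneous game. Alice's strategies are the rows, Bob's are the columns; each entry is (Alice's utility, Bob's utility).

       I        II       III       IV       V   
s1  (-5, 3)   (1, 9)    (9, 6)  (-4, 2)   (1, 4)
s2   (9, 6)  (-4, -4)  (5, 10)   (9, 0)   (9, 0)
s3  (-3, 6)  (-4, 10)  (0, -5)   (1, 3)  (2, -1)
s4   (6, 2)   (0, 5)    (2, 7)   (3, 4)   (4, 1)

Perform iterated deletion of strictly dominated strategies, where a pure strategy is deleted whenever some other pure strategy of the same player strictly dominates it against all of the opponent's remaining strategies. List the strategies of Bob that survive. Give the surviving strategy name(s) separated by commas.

Row s3 is eliminated: s4 beats it against every remaining column (I: 6>-3, II: 0>-4, III: 2>0, IV: 3>1, V: 4>2).
Bob's strategy I is strictly dominated by III (s1: 6>3, s2: 10>6, s4: 7>2) and is removed.
Column IV is eliminated: III beats it against every remaining row (s1: 6>2, s2: 10>0, s4: 7>4).
Column V is eliminated: III beats it against every remaining row (s1: 6>4, s2: 10>0, s4: 7>1).
For Alice, s1 strictly dominates s2 on the remaining columns (II: 1>-4, III: 9>5); eliminate s2.
Row s4 is eliminated: s1 beats it against every remaining column (II: 1>0, III: 9>2).
For Bob, II strictly dominates III on the remaining rows (s1: 9>6); eliminate III.
Among the remaining strategies, none is strictly dominated by another pure strategy of the same player, so the elimination stops.
Surviving strategies — Alice: {s1}; Bob: {II}.

II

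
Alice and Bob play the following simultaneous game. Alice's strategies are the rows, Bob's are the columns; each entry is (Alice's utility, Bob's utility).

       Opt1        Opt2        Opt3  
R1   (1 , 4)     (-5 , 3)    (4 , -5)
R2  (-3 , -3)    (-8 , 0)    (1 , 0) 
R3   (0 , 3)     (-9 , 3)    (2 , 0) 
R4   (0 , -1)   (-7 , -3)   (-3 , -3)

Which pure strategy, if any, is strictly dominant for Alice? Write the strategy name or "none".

R1

R1 vs R2: Opt1: 1>-3, Opt2: -5>-8, Opt3: 4>1.
R1 vs R3: Opt1: 1>0, Opt2: -5>-9, Opt3: 4>2.
R1 vs R4: Opt1: 1>0, Opt2: -5>-7, Opt3: 4>-3.
R1 strictly beats every other strategy against every opponent action, so it is strictly dominant.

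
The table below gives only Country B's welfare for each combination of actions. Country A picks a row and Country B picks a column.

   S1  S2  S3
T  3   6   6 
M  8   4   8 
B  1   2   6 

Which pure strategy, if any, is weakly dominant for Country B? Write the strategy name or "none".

S3

S3 vs S1: T: 6>3, M: 8=8, B: 6>1.
S3 vs S2: T: 6=6, M: 8>4, B: 6>2.
S3 is at least as good as every other strategy against every opponent action, so it is weakly dominant.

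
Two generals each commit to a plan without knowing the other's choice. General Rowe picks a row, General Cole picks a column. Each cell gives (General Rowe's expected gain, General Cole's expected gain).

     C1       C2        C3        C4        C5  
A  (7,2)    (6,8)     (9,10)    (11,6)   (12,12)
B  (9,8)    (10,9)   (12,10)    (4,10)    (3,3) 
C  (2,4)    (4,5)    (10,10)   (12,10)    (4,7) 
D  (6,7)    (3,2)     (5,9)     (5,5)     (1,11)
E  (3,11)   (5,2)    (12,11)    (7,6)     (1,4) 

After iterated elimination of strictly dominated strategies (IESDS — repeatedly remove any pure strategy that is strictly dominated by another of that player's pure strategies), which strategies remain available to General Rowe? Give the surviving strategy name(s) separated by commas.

A, B, C, E

General Rowe's strategy D is strictly dominated by A (C1: 7>6, C2: 6>3, C3: 9>5, C4: 11>5, C5: 12>1) and is removed.
General Cole's strategy C2 is strictly dominated by C3 (A: 10>8, B: 10>9, C: 10>5, E: 11>2) and is removed.
Among the remaining strategies, none is strictly dominated by another pure strategy of the same player, so the elimination stops.
Surviving strategies — General Rowe: {A, B, C, E}; General Cole: {C1, C3, C4, C5}.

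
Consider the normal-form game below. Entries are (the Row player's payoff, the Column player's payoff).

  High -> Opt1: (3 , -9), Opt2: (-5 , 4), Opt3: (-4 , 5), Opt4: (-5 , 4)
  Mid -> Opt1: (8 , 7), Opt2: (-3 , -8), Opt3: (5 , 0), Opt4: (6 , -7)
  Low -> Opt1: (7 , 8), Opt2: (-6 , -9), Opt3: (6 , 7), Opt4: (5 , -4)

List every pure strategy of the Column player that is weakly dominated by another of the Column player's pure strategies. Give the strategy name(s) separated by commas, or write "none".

Opt2, Opt4

Opt1: no other strategy beats it everywhere (Opt2 at Mid (7>-8); Opt3 at Mid (7>0); Opt4 at Mid (7>-7)).
Opt3 weakly dominates Opt2 — High: 5>4, Mid: 0>-8, Low: 7>-9.
Nothing dominates Opt3: Opt1 at High (5>-9); Opt2 at High (5>4); Opt4 at High (5>4).
Opt3 weakly dominates Opt4 — High: 5>4, Mid: 0>-7, Low: 7>-4.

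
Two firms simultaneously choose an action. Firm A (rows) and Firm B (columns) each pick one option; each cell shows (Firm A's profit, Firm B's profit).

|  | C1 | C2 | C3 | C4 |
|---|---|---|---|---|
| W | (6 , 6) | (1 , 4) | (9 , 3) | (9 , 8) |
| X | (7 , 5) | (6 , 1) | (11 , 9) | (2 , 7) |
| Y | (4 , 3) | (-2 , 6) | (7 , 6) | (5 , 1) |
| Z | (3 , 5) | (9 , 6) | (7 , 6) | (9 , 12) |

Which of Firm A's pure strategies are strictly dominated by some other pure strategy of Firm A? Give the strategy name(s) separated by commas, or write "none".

Y

Nothing dominates W: X at C4 (9>2); Y at C1 (6>4); Z at C1 (6>3).
X is not dominated — it holds its own against W at C1 (7>6); Y at C1 (7>4); Z at C1 (7>3).
W strictly dominates Y — C1: 6>4, C2: 1>-2, C3: 9>7, C4: 9>5.
Nothing dominates Z: W at C2 (9>1); X at C2 (9>6); Y at C2 (9>-2).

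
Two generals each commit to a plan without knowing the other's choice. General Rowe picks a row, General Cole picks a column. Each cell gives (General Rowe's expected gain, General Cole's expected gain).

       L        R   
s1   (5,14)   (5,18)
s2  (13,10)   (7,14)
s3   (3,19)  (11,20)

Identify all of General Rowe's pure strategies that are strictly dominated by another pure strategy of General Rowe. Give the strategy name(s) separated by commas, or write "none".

s1

s1: dominated, since s2 does at least as well everywhere (L: 13>5, R: 7>5).
s2 is not dominated — it holds its own against s1 at L (13>5); s3 at L (13>3).
s3 is not dominated — it holds its own against s1 at R (11>5); s2 at R (11>7).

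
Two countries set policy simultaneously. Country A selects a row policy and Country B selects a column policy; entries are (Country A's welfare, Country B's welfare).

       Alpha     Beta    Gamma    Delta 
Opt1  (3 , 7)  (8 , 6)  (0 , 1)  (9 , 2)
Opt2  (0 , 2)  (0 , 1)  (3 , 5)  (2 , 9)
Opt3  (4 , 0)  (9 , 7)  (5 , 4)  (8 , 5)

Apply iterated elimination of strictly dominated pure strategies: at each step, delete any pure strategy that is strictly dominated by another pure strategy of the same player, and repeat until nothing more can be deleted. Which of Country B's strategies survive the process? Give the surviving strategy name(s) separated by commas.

Beta

Row Opt2 is eliminated: Opt3 beats it against every remaining column (Alpha: 4>0, Beta: 9>0, Gamma: 5>3, Delta: 8>2).
For Country B, Beta strictly dominates Gamma on the remaining rows (Opt1: 6>1, Opt3: 7>4); eliminate Gamma.
For Country B, Beta strictly dominates Delta on the remaining rows (Opt1: 6>2, Opt3: 7>5); eliminate Delta.
Row Opt1 is eliminated: Opt3 beats it against every remaining column (Alpha: 4>3, Beta: 9>8).
Country B's strategy Alpha is strictly dominated by Beta (Opt3: 7>0) and is removed.
Among the remaining strategies, none is strictly dominated by another pure strategy of the same player, so the elimination stops.
Surviving strategies — Country A: {Opt3}; Country B: {Beta}.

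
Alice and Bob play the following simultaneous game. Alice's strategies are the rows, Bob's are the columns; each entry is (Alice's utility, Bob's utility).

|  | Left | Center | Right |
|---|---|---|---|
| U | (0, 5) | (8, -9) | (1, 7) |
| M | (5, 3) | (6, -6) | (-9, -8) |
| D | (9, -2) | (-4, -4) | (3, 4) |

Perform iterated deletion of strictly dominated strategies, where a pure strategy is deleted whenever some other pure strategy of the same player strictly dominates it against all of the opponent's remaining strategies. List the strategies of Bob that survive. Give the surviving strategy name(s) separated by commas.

Right

For Bob, Left strictly dominates Center on the remaining rows (U: 5>-9, M: 3>-6, D: -2>-4); eliminate Center.
For Alice, D strictly dominates U on the remaining columns (Left: 9>0, Right: 3>1); eliminate U.
Row M is eliminated: D beats it against every remaining column (Left: 9>5, Right: 3>-9).
For Bob, Right strictly dominates Left on the remaining rows (D: 4>-2); eliminate Left.
Among the remaining strategies, none is strictly dominated by another pure strategy of the same player, so the elimination stops.
Surviving strategies — Alice: {D}; Bob: {Right}.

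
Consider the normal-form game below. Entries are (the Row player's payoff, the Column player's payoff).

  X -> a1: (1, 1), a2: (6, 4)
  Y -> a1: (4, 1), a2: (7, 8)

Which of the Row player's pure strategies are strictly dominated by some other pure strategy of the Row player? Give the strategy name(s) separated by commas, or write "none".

Y strictly dominates X — a1: 4>1, a2: 7>6.
Y: no other strategy beats it everywhere (X at a1 (4>1)).

X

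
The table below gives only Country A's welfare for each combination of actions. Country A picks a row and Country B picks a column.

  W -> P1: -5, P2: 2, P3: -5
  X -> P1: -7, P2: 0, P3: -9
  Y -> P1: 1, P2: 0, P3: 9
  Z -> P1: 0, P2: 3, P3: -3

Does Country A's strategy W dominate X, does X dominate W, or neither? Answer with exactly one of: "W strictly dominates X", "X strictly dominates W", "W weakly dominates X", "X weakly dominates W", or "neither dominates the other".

Compare W to X across each opponent action: P1: -5>-7, P2: 2>0, P3: -5>-9.
Every comparison favours W, so W strictly dominates X.

W strictly dominates X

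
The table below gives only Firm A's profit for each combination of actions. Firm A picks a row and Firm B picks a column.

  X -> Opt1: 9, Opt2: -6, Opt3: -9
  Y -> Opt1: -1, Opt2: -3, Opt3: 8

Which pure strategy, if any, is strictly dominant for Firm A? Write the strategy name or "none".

none

X fails to dominate Y at Opt2 (-6<-3).
Y fails to dominate X at Opt1 (-1<9).
No single strategy dominates all the others.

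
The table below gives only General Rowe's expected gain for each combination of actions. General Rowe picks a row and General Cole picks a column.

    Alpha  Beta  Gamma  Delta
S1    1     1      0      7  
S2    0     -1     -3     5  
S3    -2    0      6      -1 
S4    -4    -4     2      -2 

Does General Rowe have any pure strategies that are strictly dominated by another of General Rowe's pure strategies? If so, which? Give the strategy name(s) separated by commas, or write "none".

S2, S4

S1: no other strategy beats it everywhere (S2 at Alpha (1>0); S3 at Alpha (1>-2); S4 at Alpha (1>-4)).
S2: dominated, since S1 does at least as well everywhere (Alpha: 1>0, Beta: 1>-1, Gamma: 0>-3, Delta: 7>5).
S3: no other strategy beats it everywhere (S1 at Gamma (6>0); S2 at Beta (0>-1); S4 at Alpha (-2>-4)).
S4: dominated, since S3 does at least as well everywhere (Alpha: -2>-4, Beta: 0>-4, Gamma: 6>2, Delta: -1>-2).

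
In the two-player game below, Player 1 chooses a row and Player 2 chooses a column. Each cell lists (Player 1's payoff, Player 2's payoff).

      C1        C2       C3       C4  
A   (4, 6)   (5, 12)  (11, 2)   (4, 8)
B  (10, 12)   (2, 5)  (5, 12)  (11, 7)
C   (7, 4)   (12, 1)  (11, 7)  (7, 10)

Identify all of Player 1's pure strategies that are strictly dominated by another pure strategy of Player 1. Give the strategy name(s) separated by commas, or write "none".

none

Nothing dominates A: B at C2 (5>2); C at C3 (11=11).
Nothing dominates B: A at C1 (10>4); C at C1 (10>7).
C: no other strategy beats it everywhere (A at C1 (7>4); B at C2 (12>2)).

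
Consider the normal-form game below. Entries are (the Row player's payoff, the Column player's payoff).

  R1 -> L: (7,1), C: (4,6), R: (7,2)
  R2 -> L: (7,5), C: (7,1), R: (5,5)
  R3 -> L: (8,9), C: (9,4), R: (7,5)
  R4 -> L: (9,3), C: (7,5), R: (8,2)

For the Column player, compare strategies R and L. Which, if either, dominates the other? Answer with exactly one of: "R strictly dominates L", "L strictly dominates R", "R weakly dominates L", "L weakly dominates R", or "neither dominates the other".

neither dominates the other

Compare R to L across every action of the Row player: R1: 2>1, R2: 5=5, R3: 5<9, R4: 2<3.
R does better at R1 but worse at R3, R4; neither strategy dominates the other.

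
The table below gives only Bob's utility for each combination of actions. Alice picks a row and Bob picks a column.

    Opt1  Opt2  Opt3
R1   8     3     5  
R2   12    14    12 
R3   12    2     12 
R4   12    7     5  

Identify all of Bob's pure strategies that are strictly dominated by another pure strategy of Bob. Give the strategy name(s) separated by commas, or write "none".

Nothing dominates Opt1: Opt2 at R1 (8>3); Opt3 at R1 (8>5).
Opt2: no other strategy beats it everywhere (Opt1 at R2 (14>12); Opt3 at R2 (14>12)).
Opt3 is not dominated — it holds its own against Opt1 at R2 (12=12); Opt2 at R1 (5>3).

none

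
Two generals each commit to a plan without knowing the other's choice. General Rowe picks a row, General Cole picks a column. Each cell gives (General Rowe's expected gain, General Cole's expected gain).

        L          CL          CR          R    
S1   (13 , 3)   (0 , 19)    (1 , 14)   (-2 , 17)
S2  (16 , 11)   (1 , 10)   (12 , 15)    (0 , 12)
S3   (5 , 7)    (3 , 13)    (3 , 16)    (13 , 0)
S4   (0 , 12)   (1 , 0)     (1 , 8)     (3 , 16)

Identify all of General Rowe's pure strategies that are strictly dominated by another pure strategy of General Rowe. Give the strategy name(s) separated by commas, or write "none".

S2 strictly dominates S1 — L: 16>13, CL: 1>0, CR: 12>1, R: 0>-2.
S2 is not dominated — it holds its own against S1 at L (16>13); S3 at L (16>5); S4 at L (16>0).
Nothing dominates S3: S1 at CL (3>0); S2 at CL (3>1); S4 at L (5>0).
S3 strictly dominates S4 — L: 5>0, CL: 3>1, CR: 3>1, R: 13>3.

S1, S4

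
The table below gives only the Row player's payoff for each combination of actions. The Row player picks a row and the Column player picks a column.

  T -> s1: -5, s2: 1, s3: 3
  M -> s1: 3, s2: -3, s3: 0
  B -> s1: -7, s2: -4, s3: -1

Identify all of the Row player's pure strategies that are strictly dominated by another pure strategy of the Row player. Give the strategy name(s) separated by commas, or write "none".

B

T is not dominated — it holds its own against M at s2 (1>-3); B at s1 (-5>-7).
Nothing dominates M: T at s1 (3>-5); B at s1 (3>-7).
B: dominated, since T does at least as well everywhere (s1: -5>-7, s2: 1>-4, s3: 3>-1).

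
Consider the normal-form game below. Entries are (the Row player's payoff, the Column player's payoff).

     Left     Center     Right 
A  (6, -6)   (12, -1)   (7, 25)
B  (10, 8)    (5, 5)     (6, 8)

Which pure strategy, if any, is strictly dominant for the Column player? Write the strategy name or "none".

Left fails to dominate Center at A (-6<-1).
Center fails to dominate Left at B (5<8).
Right fails to dominate Left at B (8=8).
No single strategy dominates all the others.

none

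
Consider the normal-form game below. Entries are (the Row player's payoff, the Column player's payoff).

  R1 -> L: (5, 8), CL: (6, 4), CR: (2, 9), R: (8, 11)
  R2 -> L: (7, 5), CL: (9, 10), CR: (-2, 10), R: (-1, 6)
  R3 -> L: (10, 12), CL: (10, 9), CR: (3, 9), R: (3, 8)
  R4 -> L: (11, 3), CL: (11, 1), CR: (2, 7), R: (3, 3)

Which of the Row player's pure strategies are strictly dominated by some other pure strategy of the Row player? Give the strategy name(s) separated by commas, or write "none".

R1 is not dominated — it holds its own against R2 at CR (2>-2); R3 at R (8>3); R4 at CR (2=2).
R3 strictly dominates R2 — L: 10>7, CL: 10>9, CR: 3>-2, R: 3>-1.
R3 is not dominated — it holds its own against R1 at L (10>5); R2 at L (10>7); R4 at CR (3>2).
R4 is not dominated — it holds its own against R1 at L (11>5); R2 at L (11>7); R3 at L (11>10).

R2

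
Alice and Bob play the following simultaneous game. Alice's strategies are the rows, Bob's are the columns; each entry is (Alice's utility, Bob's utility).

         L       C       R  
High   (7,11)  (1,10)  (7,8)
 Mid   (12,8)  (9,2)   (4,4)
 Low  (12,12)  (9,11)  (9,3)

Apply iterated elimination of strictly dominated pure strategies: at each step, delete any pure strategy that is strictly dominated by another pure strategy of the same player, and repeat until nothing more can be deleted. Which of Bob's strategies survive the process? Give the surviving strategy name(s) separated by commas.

L

Alice's strategy High is strictly dominated by Low (L: 12>7, C: 9>1, R: 9>7) and is removed.
For Bob, L strictly dominates C on the remaining rows (Mid: 8>2, Low: 12>11); eliminate C.
Column R is eliminated: L beats it against every remaining row (Mid: 8>4, Low: 12>3).
Among the remaining strategies, none is strictly dominated by another pure strategy of the same player, so the elimination stops.
Surviving strategies — Alice: {Mid, Low}; Bob: {L}.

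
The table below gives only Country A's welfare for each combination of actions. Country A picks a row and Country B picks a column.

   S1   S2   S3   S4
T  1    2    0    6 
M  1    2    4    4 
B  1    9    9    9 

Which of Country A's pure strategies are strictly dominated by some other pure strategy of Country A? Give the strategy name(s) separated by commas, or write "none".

T is not dominated — it holds its own against M at S1 (1=1); B at S1 (1=1).
M is not dominated — it holds its own against T at S1 (1=1); B at S1 (1=1).
B: no other strategy beats it everywhere (T at S1 (1=1); M at S1 (1=1)).

none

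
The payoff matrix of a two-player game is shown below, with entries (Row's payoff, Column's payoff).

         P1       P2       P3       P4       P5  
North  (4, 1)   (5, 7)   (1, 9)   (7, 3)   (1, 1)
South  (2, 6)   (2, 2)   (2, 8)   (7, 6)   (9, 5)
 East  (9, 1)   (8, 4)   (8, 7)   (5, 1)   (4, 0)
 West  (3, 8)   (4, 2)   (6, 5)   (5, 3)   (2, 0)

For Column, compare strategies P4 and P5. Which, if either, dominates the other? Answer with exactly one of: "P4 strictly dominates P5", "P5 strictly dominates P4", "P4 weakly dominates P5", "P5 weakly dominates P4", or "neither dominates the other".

Compare P4 to P5 across each opponent action: North: 3>1, South: 6>5, East: 1>0, West: 3>0.
P4 gives a strictly higher payoff against each opponent action, so P4 strictly dominates P5.

P4 strictly dominates P5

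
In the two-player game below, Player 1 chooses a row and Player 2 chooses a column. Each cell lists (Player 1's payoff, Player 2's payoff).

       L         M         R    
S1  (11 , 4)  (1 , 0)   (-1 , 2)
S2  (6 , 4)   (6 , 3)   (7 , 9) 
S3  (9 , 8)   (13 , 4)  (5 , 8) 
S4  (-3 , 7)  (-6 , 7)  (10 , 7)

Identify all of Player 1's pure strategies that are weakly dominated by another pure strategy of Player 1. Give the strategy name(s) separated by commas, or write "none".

none

S1 is not dominated — it holds its own against S2 at L (11>6); S3 at L (11>9); S4 at L (11>-3).
Nothing dominates S2: S1 at M (6>1); S3 at R (7>5); S4 at L (6>-3).
S3 is not dominated — it holds its own against S1 at M (13>1); S2 at L (9>6); S4 at L (9>-3).
S4 is not dominated — it holds its own against S1 at R (10>-1); S2 at R (10>7); S3 at R (10>5).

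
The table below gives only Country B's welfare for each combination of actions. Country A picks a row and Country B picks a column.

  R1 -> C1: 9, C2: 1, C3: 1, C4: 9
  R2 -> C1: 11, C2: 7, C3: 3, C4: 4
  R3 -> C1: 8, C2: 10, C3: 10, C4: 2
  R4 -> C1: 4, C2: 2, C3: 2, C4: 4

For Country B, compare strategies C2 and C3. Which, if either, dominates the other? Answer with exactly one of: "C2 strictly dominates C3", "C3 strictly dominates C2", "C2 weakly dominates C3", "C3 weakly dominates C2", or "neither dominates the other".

C2 weakly dominates C3

Compare C2 to C3 across each opponent action: R1: 1=1, R2: 7>3, R3: 10=10, R4: 2=2.
C2 is at least as good everywhere and strictly better somewhere (tied only at R1, R3, R4), so C2 weakly but not strictly dominates C3.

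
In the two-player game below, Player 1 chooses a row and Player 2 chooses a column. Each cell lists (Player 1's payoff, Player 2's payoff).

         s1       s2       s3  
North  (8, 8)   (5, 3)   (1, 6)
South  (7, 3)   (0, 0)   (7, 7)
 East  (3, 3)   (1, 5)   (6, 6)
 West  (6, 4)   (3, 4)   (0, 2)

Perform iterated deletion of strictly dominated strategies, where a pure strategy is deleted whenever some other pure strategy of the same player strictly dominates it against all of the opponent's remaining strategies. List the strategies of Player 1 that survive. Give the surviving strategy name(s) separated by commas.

North, South

Player 1's strategy West is strictly dominated by North (s1: 8>6, s2: 5>3, s3: 1>0) and is removed.
Player 2's strategy s2 is strictly dominated by s3 (North: 6>3, South: 7>0, East: 6>5) and is removed.
For Player 1, South strictly dominates East on the remaining columns (s1: 7>3, s3: 7>6); eliminate East.
Among the remaining strategies, none is strictly dominated by another pure strategy of the same player, so the elimination stops.
Surviving strategies — Player 1: {North, South}; Player 2: {s1, s3}.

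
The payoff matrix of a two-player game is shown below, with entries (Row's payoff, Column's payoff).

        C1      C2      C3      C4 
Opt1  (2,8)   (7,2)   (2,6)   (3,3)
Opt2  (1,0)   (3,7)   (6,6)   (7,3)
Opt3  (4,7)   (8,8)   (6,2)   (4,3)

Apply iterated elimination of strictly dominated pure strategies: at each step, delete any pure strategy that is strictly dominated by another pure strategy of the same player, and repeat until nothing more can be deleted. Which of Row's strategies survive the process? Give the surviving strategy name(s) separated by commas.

Row's strategy Opt1 is strictly dominated by Opt3 (C1: 4>2, C2: 8>7, C3: 6>2, C4: 4>3) and is removed.
Column's strategy C1 is strictly dominated by C2 (Opt2: 7>0, Opt3: 8>7) and is removed.
Column C3 is eliminated: C2 beats it against every remaining row (Opt2: 7>6, Opt3: 8>2).
Column C4 is eliminated: C2 beats it against every remaining row (Opt2: 7>3, Opt3: 8>3).
Row's strategy Opt2 is strictly dominated by Opt3 (C2: 8>3) and is removed.
Among the remaining strategies, none is strictly dominated by another pure strategy of the same player, so the elimination stops.
Surviving strategies — Row: {Opt3}; Column: {C2}.

Opt3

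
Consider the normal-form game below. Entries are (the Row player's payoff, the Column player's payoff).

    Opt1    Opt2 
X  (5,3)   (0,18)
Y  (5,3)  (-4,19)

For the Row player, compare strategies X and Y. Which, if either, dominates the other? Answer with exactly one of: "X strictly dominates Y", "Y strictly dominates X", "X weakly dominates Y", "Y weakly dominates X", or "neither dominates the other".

X weakly dominates Y

Compare X to Y across each opponent action: Opt1: 5=5, Opt2: 0>-4.
X is at least as good everywhere and strictly better somewhere (tied only at Opt1), so X weakly but not strictly dominates Y.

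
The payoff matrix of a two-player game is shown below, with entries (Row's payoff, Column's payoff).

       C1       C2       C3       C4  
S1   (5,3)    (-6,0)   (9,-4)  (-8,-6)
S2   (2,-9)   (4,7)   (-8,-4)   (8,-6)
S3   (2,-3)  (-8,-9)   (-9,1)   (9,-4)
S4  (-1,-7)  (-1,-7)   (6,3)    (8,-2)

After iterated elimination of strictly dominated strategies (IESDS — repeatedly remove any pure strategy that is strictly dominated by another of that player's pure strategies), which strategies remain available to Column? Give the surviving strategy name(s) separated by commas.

Column C4 is eliminated: C3 beats it against every remaining row (S1: -4>-6, S2: -4>-6, S3: 1>-4, S4: 3>-2).
For Row, S1 strictly dominates S3 on the remaining columns (C1: 5>2, C2: -6>-8, C3: 9>-9); eliminate S3.
Among the remaining strategies, none is strictly dominated by another pure strategy of the same player, so the elimination stops.
Surviving strategies — Row: {S1, S2, S4}; Column: {C1, C2, C3}.

C1, C2, C3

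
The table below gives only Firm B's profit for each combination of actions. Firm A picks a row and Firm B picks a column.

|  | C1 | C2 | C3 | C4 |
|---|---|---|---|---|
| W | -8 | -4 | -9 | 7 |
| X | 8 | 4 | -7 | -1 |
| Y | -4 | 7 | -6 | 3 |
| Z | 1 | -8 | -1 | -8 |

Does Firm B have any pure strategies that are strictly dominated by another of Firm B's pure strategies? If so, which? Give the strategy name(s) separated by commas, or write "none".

C3

C1 is not dominated — it holds its own against C2 at X (8>4); C3 at W (-8>-9); C4 at X (8>-1).
Nothing dominates C2: C1 at W (-4>-8); C3 at W (-4>-9); C4 at X (4>-1).
C3: dominated, since C1 does at least as well everywhere (W: -8>-9, X: 8>-7, Y: -4>-6, Z: 1>-1).
Nothing dominates C4: C1 at W (7>-8); C2 at W (7>-4); C3 at W (7>-9).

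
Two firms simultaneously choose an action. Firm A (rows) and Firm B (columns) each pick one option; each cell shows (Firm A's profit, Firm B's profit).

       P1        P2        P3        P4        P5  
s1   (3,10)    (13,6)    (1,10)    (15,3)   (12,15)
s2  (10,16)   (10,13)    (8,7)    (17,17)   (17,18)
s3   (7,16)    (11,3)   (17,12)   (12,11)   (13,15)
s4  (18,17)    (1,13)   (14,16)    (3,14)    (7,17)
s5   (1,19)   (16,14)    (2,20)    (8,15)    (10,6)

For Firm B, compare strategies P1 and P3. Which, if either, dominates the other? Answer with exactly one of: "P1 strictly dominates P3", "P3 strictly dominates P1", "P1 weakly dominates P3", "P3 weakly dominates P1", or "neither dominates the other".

neither dominates the other

P1's payoffs vs P3's, by Firm A's action — s1: 10=10, s2: 16>7, s3: 16>12, s4: 17>16, s5: 19<20.
P1 does better at s2, s3, s4 but worse at s5; neither strategy dominates the other.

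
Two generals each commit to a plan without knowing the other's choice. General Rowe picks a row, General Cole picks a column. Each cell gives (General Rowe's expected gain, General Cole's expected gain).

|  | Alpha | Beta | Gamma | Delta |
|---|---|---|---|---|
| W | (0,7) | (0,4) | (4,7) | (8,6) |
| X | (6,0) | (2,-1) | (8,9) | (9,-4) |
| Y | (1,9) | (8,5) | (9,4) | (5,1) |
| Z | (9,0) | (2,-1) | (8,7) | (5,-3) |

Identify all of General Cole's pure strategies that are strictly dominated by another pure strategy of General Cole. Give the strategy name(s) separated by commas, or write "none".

Beta, Delta

Nothing dominates Alpha: Beta at W (7>4); Gamma at W (7=7); Delta at W (7>6).
Beta is strictly dominated by Alpha (W: 7>4, X: 0>-1, Y: 9>5, Z: 0>-1).
Gamma: no other strategy beats it everywhere (Alpha at W (7=7); Beta at W (7>4); Delta at W (7>6)).
Delta is strictly dominated by Alpha (W: 7>6, X: 0>-4, Y: 9>1, Z: 0>-3).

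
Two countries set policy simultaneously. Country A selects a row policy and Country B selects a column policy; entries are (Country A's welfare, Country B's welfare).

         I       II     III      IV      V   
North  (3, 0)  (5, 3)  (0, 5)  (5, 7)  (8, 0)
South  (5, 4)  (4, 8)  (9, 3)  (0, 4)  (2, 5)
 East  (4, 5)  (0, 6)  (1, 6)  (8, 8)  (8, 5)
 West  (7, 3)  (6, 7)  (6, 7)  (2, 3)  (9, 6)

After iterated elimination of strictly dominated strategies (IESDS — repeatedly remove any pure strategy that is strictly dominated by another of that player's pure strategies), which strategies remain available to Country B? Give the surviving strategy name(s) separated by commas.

Column I is eliminated: II beats it against every remaining row (North: 3>0, South: 8>4, East: 6>5, West: 7>3).
Column V is eliminated: II beats it against every remaining row (North: 3>0, South: 8>5, East: 6>5, West: 7>6).
Among the remaining strategies, none is strictly dominated by another pure strategy of the same player, so the elimination stops.
Surviving strategies — Country A: {North, South, East, West}; Country B: {II, III, IV}.

II, III, IV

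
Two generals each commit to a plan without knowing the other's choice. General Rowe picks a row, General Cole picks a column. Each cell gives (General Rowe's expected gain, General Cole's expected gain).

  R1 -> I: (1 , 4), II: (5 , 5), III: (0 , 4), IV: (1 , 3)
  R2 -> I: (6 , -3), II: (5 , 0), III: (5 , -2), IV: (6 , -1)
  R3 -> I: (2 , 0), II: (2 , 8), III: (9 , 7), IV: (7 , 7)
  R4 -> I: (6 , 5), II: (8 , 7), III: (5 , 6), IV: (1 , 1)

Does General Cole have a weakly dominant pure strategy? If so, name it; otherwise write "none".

II

II vs I: R1: 5>4, R2: 0>-3, R3: 8>0, R4: 7>5.
II vs III: R1: 5>4, R2: 0>-2, R3: 8>7, R4: 7>6.
II vs IV: R1: 5>3, R2: 0>-1, R3: 8>7, R4: 7>1.
II is at least as good as every other strategy against every opponent action, so it is weakly dominant.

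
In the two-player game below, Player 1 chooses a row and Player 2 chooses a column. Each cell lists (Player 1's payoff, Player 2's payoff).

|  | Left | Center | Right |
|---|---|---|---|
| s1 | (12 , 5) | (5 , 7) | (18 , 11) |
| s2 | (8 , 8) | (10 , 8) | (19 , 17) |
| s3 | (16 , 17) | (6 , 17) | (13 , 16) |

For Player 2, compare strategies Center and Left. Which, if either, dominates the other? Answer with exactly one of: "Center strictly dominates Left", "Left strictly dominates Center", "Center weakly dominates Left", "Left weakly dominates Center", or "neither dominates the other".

Center's payoffs vs Left's, by Player 1's action — s1: 7>5, s2: 8=8, s3: 17=17.
Center is at least as good everywhere and strictly better somewhere (tied only at s2, s3), so Center weakly but not strictly dominates Left.

Center weakly dominates Left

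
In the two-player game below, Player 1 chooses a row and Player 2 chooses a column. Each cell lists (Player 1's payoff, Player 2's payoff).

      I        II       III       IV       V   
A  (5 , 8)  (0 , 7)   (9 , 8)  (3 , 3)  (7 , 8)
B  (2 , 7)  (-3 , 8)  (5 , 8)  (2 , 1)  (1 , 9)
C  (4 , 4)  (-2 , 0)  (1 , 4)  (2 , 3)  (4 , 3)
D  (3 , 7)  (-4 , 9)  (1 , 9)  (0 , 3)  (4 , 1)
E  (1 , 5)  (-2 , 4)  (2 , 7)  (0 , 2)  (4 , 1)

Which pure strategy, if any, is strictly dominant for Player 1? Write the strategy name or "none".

A vs B: I: 5>2, II: 0>-3, III: 9>5, IV: 3>2, V: 7>1.
A vs C: I: 5>4, II: 0>-2, III: 9>1, IV: 3>2, V: 7>4.
A vs D: I: 5>3, II: 0>-4, III: 9>1, IV: 3>0, V: 7>4.
A vs E: I: 5>1, II: 0>-2, III: 9>2, IV: 3>0, V: 7>4.
A strictly beats every other strategy against every opponent action, so it is strictly dominant.

A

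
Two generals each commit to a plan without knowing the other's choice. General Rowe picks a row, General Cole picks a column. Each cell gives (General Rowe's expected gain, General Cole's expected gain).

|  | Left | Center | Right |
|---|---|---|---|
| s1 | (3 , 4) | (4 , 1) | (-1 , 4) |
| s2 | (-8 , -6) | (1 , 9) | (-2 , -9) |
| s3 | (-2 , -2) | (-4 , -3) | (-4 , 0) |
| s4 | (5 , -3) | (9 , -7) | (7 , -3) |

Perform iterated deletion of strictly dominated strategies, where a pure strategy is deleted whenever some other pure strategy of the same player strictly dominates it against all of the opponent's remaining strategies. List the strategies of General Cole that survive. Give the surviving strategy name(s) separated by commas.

General Rowe's strategy s1 is strictly dominated by s4 (Left: 5>3, Center: 9>4, Right: 7>-1) and is removed.
Row s2 is eliminated: s4 beats it against every remaining column (Left: 5>-8, Center: 9>1, Right: 7>-2).
For General Rowe, s4 strictly dominates s3 on the remaining columns (Left: 5>-2, Center: 9>-4, Right: 7>-4); eliminate s3.
For General Cole, Left strictly dominates Center on the remaining rows (s4: -3>-7); eliminate Center.
Among the remaining strategies, none is strictly dominated by another pure strategy of the same player, so the elimination stops.
Surviving strategies — General Rowe: {s4}; General Cole: {Left, Right}.

Left, Right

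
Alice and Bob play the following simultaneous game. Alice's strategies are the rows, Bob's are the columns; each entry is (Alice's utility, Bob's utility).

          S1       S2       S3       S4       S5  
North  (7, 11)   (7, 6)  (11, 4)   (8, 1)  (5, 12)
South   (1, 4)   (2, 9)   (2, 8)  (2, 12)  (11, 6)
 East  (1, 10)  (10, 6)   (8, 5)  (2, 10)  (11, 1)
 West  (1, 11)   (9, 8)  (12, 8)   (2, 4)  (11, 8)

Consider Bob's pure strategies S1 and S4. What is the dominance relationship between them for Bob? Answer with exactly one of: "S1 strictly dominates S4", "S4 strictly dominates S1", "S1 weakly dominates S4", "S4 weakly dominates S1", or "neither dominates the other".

Compare S1 to S4 across every action of Alice: North: 11>1, South: 4<12, East: 10=10, West: 11>4.
S1 does better at North, West but worse at South; neither strategy dominates the other.

neither dominates the other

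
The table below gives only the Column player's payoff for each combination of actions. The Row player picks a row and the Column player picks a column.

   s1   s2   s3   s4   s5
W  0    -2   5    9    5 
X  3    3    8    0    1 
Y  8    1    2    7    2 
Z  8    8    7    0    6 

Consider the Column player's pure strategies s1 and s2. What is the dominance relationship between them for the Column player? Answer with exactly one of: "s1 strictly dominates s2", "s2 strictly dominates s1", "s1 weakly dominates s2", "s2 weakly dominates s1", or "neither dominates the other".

s1's payoffs vs s2's, by the Row player's action — W: 0>-2, X: 3=3, Y: 8>1, Z: 8=8.
s1 is at least as good everywhere and strictly better somewhere (tied only at X, Z), so s1 weakly but not strictly dominates s2.

s1 weakly dominates s2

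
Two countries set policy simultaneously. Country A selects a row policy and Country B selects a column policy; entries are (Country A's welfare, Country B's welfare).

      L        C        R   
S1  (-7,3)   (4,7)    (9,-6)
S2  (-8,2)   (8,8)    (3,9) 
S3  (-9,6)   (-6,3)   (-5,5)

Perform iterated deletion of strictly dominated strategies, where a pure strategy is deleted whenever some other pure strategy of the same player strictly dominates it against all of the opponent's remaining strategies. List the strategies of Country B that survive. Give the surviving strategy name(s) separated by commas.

Row S3 is eliminated: S1 beats it against every remaining column (L: -7>-9, C: 4>-6, R: 9>-5).
For Country B, C strictly dominates L on the remaining rows (S1: 7>3, S2: 8>2); eliminate L.
Among the remaining strategies, none is strictly dominated by another pure strategy of the same player, so the elimination stops.
Surviving strategies — Country A: {S1, S2}; Country B: {C, R}.

C, R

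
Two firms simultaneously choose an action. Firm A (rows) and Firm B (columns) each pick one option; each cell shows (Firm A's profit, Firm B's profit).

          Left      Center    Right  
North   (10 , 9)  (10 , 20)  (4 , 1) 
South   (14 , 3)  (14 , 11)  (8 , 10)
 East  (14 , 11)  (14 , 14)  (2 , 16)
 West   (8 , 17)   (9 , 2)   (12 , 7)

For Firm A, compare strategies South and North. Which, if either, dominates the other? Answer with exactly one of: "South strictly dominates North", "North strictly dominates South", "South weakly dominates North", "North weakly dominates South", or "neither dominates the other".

South strictly dominates North

Compare South to North across every action of Firm B: Left: 14>10, Center: 14>10, Right: 8>4.
South gives a strictly higher payoff against every action of Firm B, so South strictly dominates North.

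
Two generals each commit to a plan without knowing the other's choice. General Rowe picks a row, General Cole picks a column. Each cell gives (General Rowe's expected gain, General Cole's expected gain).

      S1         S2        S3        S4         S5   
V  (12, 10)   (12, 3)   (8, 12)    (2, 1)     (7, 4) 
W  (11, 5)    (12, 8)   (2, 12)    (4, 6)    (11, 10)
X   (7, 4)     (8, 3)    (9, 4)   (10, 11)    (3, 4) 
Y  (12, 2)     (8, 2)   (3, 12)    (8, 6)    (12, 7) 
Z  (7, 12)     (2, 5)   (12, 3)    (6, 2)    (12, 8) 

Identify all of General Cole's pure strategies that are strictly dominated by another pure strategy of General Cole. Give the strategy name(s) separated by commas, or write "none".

Nothing dominates S1: S2 at V (10>3); S3 at X (4=4); S4 at V (10>1); S5 at V (10>4).
S2: dominated, since S5 does at least as well everywhere (V: 4>3, W: 10>8, X: 4>3, Y: 7>2, Z: 8>5).
S3 is not dominated — it holds its own against S1 at V (12>10); S2 at V (12>3); S4 at V (12>1); S5 at V (12>4).
Nothing dominates S4: S1 at W (6>5); S2 at X (11>3); S3 at X (11>4); S5 at X (11>4).
S5: no other strategy beats it everywhere (S1 at W (10>5); S2 at V (4>3); S3 at X (4=4); S4 at V (4>1)).

S2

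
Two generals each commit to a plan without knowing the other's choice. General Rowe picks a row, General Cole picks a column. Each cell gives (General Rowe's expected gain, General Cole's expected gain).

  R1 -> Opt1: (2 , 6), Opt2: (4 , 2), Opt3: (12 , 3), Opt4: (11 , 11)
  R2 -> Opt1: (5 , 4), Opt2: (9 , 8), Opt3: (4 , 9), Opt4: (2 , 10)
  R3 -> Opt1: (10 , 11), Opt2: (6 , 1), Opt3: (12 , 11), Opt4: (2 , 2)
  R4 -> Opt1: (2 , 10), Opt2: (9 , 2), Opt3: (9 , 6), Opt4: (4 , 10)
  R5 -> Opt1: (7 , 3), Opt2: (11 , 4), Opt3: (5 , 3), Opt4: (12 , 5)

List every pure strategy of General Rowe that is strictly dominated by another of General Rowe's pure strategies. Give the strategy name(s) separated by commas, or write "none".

R2

R1 is not dominated — it holds its own against R2 at Opt3 (12>4); R3 at Opt3 (12=12); R4 at Opt1 (2=2); R5 at Opt3 (12>5).
R2: dominated, since R5 does at least as well everywhere (Opt1: 7>5, Opt2: 11>9, Opt3: 5>4, Opt4: 12>2).
R3: no other strategy beats it everywhere (R1 at Opt1 (10>2); R2 at Opt1 (10>5); R4 at Opt1 (10>2); R5 at Opt1 (10>7)).
R4: no other strategy beats it everywhere (R1 at Opt1 (2=2); R2 at Opt2 (9=9); R3 at Opt2 (9>6); R5 at Opt3 (9>5)).
R5: no other strategy beats it everywhere (R1 at Opt1 (7>2); R2 at Opt1 (7>5); R3 at Opt2 (11>6); R4 at Opt1 (7>2)).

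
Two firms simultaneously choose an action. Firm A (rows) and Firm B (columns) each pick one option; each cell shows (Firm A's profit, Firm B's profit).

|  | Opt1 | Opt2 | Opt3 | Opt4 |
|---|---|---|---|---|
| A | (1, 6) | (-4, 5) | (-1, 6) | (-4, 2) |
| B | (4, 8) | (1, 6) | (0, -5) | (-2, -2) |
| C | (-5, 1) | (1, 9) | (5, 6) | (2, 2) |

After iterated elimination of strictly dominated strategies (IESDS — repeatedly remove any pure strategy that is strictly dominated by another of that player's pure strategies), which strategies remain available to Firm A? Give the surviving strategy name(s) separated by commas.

B, C

Row A is eliminated: B beats it against every remaining column (Opt1: 4>1, Opt2: 1>-4, Opt3: 0>-1, Opt4: -2>-4).
Column Opt3 is eliminated: Opt2 beats it against every remaining row (B: 6>-5, C: 9>6).
For Firm B, Opt2 strictly dominates Opt4 on the remaining rows (B: 6>-2, C: 9>2); eliminate Opt4.
Among the remaining strategies, none is strictly dominated by another pure strategy of the same player, so the elimination stops.
Surviving strategies — Firm A: {B, C}; Firm B: {Opt1, Opt2}.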